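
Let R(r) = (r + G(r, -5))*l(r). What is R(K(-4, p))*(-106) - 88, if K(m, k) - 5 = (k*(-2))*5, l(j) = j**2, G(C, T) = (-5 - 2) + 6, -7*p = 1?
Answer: -8186884/343 ≈ -23868.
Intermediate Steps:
p = -1/7 (p = -1/7*1 = -1/7 ≈ -0.14286)
G(C, T) = -1 (G(C, T) = -7 + 6 = -1)
K(m, k) = 5 - 10*k (K(m, k) = 5 + (k*(-2))*5 = 5 - 2*k*5 = 5 - 10*k)
R(r) = r**2*(-1 + r) (R(r) = (r - 1)*r**2 = (-1 + r)*r**2 = r**2*(-1 + r))
R(K(-4, p))*(-106) - 88 = ((5 - 10*(-1/7))**2*(-1 + (5 - 10*(-1/7))))*(-106) - 88 = ((5 + 10/7)**2*(-1 + (5 + 10/7)))*(-106) - 88 = ((45/7)**2*(-1 + 45/7))*(-106) - 88 = ((2025/49)*(38/7))*(-106) - 88 = (76950/343)*(-106) - 88 = -8156700/343 - 88 = -8186884/343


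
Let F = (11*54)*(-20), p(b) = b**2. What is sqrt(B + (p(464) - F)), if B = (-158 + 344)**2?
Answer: 2*sqrt(65443) ≈ 511.64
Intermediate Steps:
F = -11880 (F = 594*(-20) = -11880)
B = 34596 (B = 186**2 = 34596)
sqrt(B + (p(464) - F)) = sqrt(34596 + (464**2 - 1*(-11880))) = sqrt(34596 + (215296 + 11880)) = sqrt(34596 + 227176) = sqrt(261772) = 2*sqrt(65443)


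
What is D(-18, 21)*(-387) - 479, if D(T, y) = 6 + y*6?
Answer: -51563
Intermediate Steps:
D(T, y) = 6 + 6*y
D(-18, 21)*(-387) - 479 = (6 + 6*21)*(-387) - 479 = (6 + 126)*(-387) - 479 = 132*(-387) - 479 = -51084 - 479 = -51563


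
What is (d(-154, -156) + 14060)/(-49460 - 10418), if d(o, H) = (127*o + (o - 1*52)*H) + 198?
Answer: -13418/29939 ≈ -0.44818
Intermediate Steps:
d(o, H) = 198 + 127*o + H*(-52 + o) (d(o, H) = (127*o + (o - 52)*H) + 198 = (127*o + (-52 + o)*H) + 198 = (127*o + H*(-52 + o)) + 198 = 198 + 127*o + H*(-52 + o))
(d(-154, -156) + 14060)/(-49460 - 10418) = ((198 - 52*(-156) + 127*(-154) - 156*(-154)) + 14060)/(-49460 - 10418) = ((198 + 8112 - 19558 + 24024) + 14060)/(-59878) = (12776 + 14060)*(-1/59878) = 26836*(-1/59878) = -13418/29939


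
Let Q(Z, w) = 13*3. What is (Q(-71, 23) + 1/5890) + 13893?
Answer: 82059481/5890 ≈ 13932.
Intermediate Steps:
Q(Z, w) = 39
(Q(-71, 23) + 1/5890) + 13893 = (39 + 1/5890) + 13893 = 229711/5890 + 13893 = 82059481/5890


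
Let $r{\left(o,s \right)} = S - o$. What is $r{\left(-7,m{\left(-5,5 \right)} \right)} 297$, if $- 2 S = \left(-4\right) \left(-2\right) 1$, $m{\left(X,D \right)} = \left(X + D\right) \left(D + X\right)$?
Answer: $891$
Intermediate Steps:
$m{\left(X,D \right)} = \left(D + X\right)^{2}$ ($m{\left(X,D \right)} = \left(D + X\right) \left(D + X\right) = \left(D + X\right)^{2}$)
$S = -4$ ($S = - \frac{\left(-4\right) \left(-2\right) 1}{2} = - \frac{8 \cdot 1}{2} = \left(- \frac{1}{2}\right) 8 = -4$)
$r{\left(o,s \right)} = -4 - o$
$r{\left(-7,m{\left(-5,5 \right)} \right)} 297 = \left(-4 - -7\right) 297 = \left(-4 + 7\right) 297 = 3 \cdot 297 = 891$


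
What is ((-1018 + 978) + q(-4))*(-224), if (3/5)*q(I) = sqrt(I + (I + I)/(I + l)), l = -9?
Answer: 8960 - 2240*I*sqrt(143)/39 ≈ 8960.0 - 686.83*I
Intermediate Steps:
q(I) = 5*sqrt(I + 2*I/(-9 + I))/3 (q(I) = 5*sqrt(I + (I + I)/(I - 9))/3 = 5*sqrt(I + (2*I)/(-9 + I))/3 = 5*sqrt(I + 2*I/(-9 + I))/3)
((-1018 + 978) + q(-4))*(-224) = ((-1018 + 978) + 5*sqrt(-4*(-7 - 4)/(-9 - 4))/3)*(-224) = (-40 + 5*sqrt(-4*(-11)/(-13))/3)*(-224) = (-40 + 5*sqrt(-4*(-1/13)*(-11))/3)*(-224) = (-40 + 5*sqrt(-44/13)/3)*(-224) = (-40 + 5*(2*I*sqrt(143)/13)/3)*(-224) = (-40 + 10*I*sqrt(143)/39)*(-224) = 8960 - 2240*I*sqrt(143)/39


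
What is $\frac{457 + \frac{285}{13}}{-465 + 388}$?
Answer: $- \frac{566}{91} \approx -6.2198$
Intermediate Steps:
$\frac{457 + \frac{285}{13}}{-465 + 388} = \frac{457 + 285 \cdot \frac{1}{13}}{-77} = \left(457 + \frac{285}{13}\right) \left(- \frac{1}{77}\right) = \frac{6226}{13} \left(- \frac{1}{77}\right) = - \frac{566}{91}$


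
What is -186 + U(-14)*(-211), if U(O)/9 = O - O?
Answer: -186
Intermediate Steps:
U(O) = 0 (U(O) = 9*(O - O) = 9*0 = 0)
-186 + U(-14)*(-211) = -186 + 0*(-211) = -186 + 0 = -186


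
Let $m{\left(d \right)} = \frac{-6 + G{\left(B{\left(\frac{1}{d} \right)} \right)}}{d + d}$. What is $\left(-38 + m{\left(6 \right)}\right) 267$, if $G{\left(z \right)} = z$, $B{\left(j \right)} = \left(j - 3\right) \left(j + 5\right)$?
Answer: $- \frac{1527151}{144} \approx -10605.0$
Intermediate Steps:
$B{\left(j \right)} = \left(-3 + j\right) \left(5 + j\right)$
$m{\left(d \right)} = \frac{-21 + \frac{1}{d^{2}} + \frac{2}{d}}{2 d}$ ($m{\left(d \right)} = \frac{-6 + \left(-15 + \left(\frac{1}{d}\right)^{2} + \frac{2}{d}\right)}{d + d} = \frac{-6 + \left(-15 + \frac{1}{d^{2}} + \frac{2}{d}\right)}{2 d} = \left(-21 + \frac{1}{d^{2}} + \frac{2}{d}\right) \frac{1}{2 d} = \frac{-21 + \frac{1}{d^{2}} + \frac{2}{d}}{2 d}$)
$\left(-38 + m{\left(6 \right)}\right) 267 = \left(-38 + \frac{1 - 21 \cdot 6^{2} + 2 \cdot 6}{2 \cdot 216}\right) 267 = \left(-38 + \frac{1}{2} \cdot \frac{1}{216} \left(1 - 756 + 12\right)\right) 267 = \left(-38 + \frac{1}{2} \cdot \frac{1}{216} \left(-743\right)\right) 267 = \left(-38 - \frac{743}{432}\right) 267 = \left(- \frac{17159}{432}\right) 267 = - \frac{1527151}{144}$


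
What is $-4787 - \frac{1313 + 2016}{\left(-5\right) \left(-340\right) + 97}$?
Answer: $- \frac{8605568}{1797} \approx -4788.9$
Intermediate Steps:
$-4787 - \frac{1313 + 2016}{\left(-5\right) \left(-340\right) + 97} = -4787 - \frac{3329}{1700 + 97} = -4787 - \frac{3329}{1797} = - \frac{8605568}{1797}$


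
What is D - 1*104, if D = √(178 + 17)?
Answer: -104 + √195 ≈ -90.036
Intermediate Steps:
D = √195 ≈ 13.964
D - 1*104 = √195 - 1*104 = √195 - 104 = -104 + √195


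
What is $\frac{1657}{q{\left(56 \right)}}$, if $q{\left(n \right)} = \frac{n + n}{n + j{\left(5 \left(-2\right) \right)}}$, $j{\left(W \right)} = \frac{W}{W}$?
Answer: $\frac{94449}{112} \approx 843.29$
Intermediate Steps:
$j{\left(W \right)} = 1$
$q{\left(n \right)} = \frac{2 n}{1 + n}$ ($q{\left(n \right)} = \frac{n + n}{n + 1} = \frac{2 n}{1 + n}$)
$\frac{1657}{q{\left(56 \right)}} = \frac{1657}{2 \cdot 56 \frac{1}{1 + 56}} = \frac{1657}{2 \cdot 56 \cdot \frac{1}{57}} = \frac{1657}{\frac{112}{57}} = 1657 \cdot \frac{57}{112} = \frac{94449}{112}$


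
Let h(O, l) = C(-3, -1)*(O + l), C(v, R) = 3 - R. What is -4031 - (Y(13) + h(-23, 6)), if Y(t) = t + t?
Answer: -3989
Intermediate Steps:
h(O, l) = 4*O + 4*l (h(O, l) = (3 - 1*(-1))*(O + l) = (3 + 1)*(O + l) = 4*(O + l) = 4*O + 4*l)
Y(t) = 2*t
-4031 - (Y(13) + h(-23, 6)) = -4031 - (2*13 + (4*(-23) + 4*6)) = -4031 - (26 + (-92 + 24)) = -4031 - (26 - 68) = -4031 - 1*(-42) = -4031 + 42 = -3989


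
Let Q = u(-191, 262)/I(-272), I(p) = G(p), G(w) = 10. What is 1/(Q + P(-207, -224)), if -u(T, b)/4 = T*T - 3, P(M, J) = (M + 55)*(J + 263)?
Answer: -5/102596 ≈ -4.8735e-5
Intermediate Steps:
P(M, J) = (55 + M)*(263 + J)
I(p) = 10
u(T, b) = 12 - 4*T² (u(T, b) = -4*(T*T - 3) = -4*(T² - 3) = -4*(-3 + T²) = 12 - 4*T²)
Q = -72956/5 (Q = (12 - 4*(-191)²)/10 = (12 - 4*36481)*(⅒) = (12 - 145924)*(⅒) = -145912*⅒ = -72956/5 ≈ -14591.)
1/(Q + P(-207, -224)) = 1/(-72956/5 + (14465 + 55*(-224) + 263*(-207) - 224*(-207))) = 1/(-72956/5 + (14465 - 12320 - 54441 + 46368)) = 1/(-72956/5 - 5928) = 1/(-102596/5) = -5/102596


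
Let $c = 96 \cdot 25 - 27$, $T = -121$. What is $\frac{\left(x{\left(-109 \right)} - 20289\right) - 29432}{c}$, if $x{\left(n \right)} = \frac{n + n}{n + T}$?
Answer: $- \frac{5717806}{272895} \approx -20.952$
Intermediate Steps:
$x{\left(n \right)} = \frac{2 n}{-121 + n}$ ($x{\left(n \right)} = \frac{n + n}{n - 121} = \frac{2 n}{-121 + n}$)
$c = 2373$ ($c = 2400 - 27 = 2373$)
$\frac{\left(x{\left(-109 \right)} - 20289\right) - 29432}{c} = \frac{\left(2 \left(-109\right) \frac{1}{-121 - 109} - 20289\right) - 29432}{2373} = \left(\left(2 \left(-109\right) \frac{1}{-230} - 20289\right) - 29432\right) \frac{1}{2373} = \left(\left(2 \left(-109\right) \left(- \frac{1}{230}\right) - 20289\right) - 29432\right) \frac{1}{2373} = \left(\left(\frac{109}{115} - 20289\right) - 29432\right) \frac{1}{2373} = \left(- \frac{2333126}{115} - 29432\right) \frac{1}{2373} = \left(- \frac{5717806}{115}\right) \frac{1}{2373} = - \frac{5717806}{272895}$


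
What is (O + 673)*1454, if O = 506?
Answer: 1714266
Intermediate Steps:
(O + 673)*1454 = (506 + 673)*1454 = 1179*1454 = 1714266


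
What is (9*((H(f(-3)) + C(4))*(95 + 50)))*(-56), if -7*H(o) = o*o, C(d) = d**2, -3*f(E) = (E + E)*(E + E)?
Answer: 334080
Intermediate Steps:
f(E) = -4*E**2/3 (f(E) = -(E + E)*(E + E)/3 = -2*E*2*E/3 = -4*E**2/3)
H(o) = -o**2/7 (H(o) = -o*o/7 = -o**2/7)
(9*((H(f(-3)) + C(4))*(95 + 50)))*(-56) = (9*((-(-4/3*(-3)**2)**2/7 + 4**2)*(95 + 50)))*(-56) = (9*((-(-4/3*9)**2/7 + 16)*145))*(-56) = (9*((-1/7*(-12)**2 + 16)*145))*(-56) = (9*((-1/7*144 + 16)*145))*(-56) = (9*((-144/7 + 16)*145))*(-56) = (9*(-32/7*145))*(-56) = (9*(-4640/7))*(-56) = -41760/7*(-56) = 334080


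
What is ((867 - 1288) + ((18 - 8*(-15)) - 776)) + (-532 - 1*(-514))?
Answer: -1077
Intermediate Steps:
((867 - 1288) + ((18 - 8*(-15)) - 776)) + (-532 - 1*(-514)) = (-421 + ((18 + 120) - 776)) + (-532 + 514) = (-421 + (138 - 776)) - 18 = (-421 - 638) - 18 = -1059 - 18 = -1077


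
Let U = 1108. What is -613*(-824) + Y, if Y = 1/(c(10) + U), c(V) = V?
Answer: 564715217/1118 ≈ 5.0511e+5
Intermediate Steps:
Y = 1/1118 (Y = 1/(10 + 1108) = 1/1118 ≈ 0.00089445)
-613*(-824) + Y = -613*(-824) + 1/1118 = 505112 + 1/1118 = 564715217/1118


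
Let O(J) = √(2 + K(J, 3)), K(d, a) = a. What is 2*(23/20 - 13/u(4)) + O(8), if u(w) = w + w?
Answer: -19/20 + √5 ≈ 1.2861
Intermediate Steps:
u(w) = 2*w
O(J) = √5 (O(J) = √(2 + 3) = √5)
2*(23/20 - 13/u(4)) + O(8) = 2*(23/20 - 13/(2*4)) + √5 = 2*(23*(1/20) - 13/8) + √5 = 2*(23/20 - 13*⅛) + √5 = 2*(23/20 - 13/8) + √5 = 2*(-19/40) + √5 = -19/20 + √5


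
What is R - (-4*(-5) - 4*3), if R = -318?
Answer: -326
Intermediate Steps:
R - (-4*(-5) - 4*3) = -318 - (-4*(-5) - 4*3) = -318 - (20 - 12) = -318 - 1*8 = -318 - 8 = -326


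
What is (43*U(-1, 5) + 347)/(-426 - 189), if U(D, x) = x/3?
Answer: -1256/1845 ≈ -0.68076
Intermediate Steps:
U(D, x) = x/3 (U(D, x) = x*(⅓) = x/3)
(43*U(-1, 5) + 347)/(-426 - 189) = (43*((⅓)*5) + 347)/(-426 - 189) = (43*(5/3) + 347)/(-615) = (215/3 + 347)*(-1/615) = (1256/3)*(-1/615) = -1256/1845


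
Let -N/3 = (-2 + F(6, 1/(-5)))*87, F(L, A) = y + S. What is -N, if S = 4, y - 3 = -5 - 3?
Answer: -783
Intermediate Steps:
y = -5 (y = 3 + (-5 - 3) = 3 - 8 = -5)
F(L, A) = -1 (F(L, A) = -5 + 4 = -1)
N = 783 (N = -3*(-2 - 1)*87 = -(-9)*87 = -3*(-261) = 783)
-N = -1*783 = -783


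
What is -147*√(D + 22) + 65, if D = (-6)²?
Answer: 65 - 147*√58 ≈ -1054.5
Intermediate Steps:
D = 36
-147*√(D + 22) + 65 = -147*√(36 + 22) + 65 = -147*√58 + 65 = 65 - 147*√58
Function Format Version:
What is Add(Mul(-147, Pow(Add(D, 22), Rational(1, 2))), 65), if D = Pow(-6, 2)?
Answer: Add(65, Mul(-147, Pow(58, Rational(1, 2)))) ≈ -1054.5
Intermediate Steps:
D = 36
Add(Mul(-147, Pow(Add(D, 22), Rational(1, 2))), 65) = Add(Mul(-147, Pow(Add(36, 22), Rational(1, 2))), 65) = Add(Mul(-147, Pow(58, Rational(1, 2))), 65) = Add(65, Mul(-147, Pow(58, Rational(1, 2))))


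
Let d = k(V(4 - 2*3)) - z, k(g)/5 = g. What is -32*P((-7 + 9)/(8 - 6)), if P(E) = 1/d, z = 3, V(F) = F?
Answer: 32/13 ≈ 2.4615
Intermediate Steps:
k(g) = 5*g
d = -13 (d = 5*(4 - 2*3) - 1*3 = 5*(4 - 6) - 3 = 5*(-2) - 3 = -10 - 3 = -13)
P(E) = -1/13 (P(E) = 1/(-13) = -1/13)
-32*P((-7 + 9)/(8 - 6)) = -32*(-1/13) = 32/13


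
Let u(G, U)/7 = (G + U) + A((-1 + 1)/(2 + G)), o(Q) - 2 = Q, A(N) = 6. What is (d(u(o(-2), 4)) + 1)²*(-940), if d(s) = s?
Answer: -4738540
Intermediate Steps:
o(Q) = 2 + Q
u(G, U) = 42 + 7*G + 7*U (u(G, U) = 7*((G + U) + 6) = 7*(6 + G + U) = 42 + 7*G + 7*U)
(d(u(o(-2), 4)) + 1)²*(-940) = ((42 + 7*(2 - 2) + 7*4) + 1)²*(-940) = ((42 + 7*0 + 28) + 1)²*(-940) = ((42 + 0 + 28) + 1)²*(-940) = (70 + 1)²*(-940) = 71²*(-940) = 5041*(-940) = -4738540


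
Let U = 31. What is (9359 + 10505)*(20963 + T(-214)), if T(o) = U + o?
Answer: 412773920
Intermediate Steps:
T(o) = 31 + o
(9359 + 10505)*(20963 + T(-214)) = (9359 + 10505)*(20963 + (31 - 214)) = 19864*(20963 - 183) = 19864*20780 = 412773920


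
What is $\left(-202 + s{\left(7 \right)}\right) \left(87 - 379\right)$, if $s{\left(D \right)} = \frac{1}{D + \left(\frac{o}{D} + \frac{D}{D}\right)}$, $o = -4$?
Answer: $\frac{766281}{13} \approx 58945.0$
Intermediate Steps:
$s{\left(D \right)} = \frac{1}{1 + D - \frac{4}{D}}$ ($s{\left(D \right)} = \frac{1}{D - \left(\frac{4}{D} - \frac{D}{D}\right)} = \frac{1}{D + \left(- \frac{4}{D} + 1\right)} = \frac{1}{D + \left(1 - \frac{4}{D}\right)} = \frac{1}{1 + D - \frac{4}{D}}$)
$\left(-202 + s{\left(7 \right)}\right) \left(87 - 379\right) = \left(-202 + \frac{7}{-4 + 7 + 7^{2}}\right) \left(87 - 379\right) = \left(-202 + \frac{7}{-4 + 7 + 49}\right) \left(-292\right) = \left(-202 + \frac{7}{52}\right) \left(-292\right) = \left(- \frac{10497}{52}\right) \left(-292\right) = \frac{766281}{13}$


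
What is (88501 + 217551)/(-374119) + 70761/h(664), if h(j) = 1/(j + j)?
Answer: 35156189588300/374119 ≈ 9.3971e+7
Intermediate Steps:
h(j) = 1/(2*j)
(88501 + 217551)/(-374119) + 70761/h(664) = (88501 + 217551)/(-374119) + 70761/(((1/2)/664)) = 306052*(-1/374119) + 70761/(((1/2)*(1/664))) = -306052/374119 + 70761/(1/1328) = -306052/374119 + 70761*1328 = -306052/374119 + 93970608 = 35156189588300/374119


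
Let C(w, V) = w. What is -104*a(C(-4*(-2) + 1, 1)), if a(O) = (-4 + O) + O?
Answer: -1456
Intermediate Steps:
a(O) = -4 + 2*O
-104*a(C(-4*(-2) + 1, 1)) = -104*(-4 + 2*(-4*(-2) + 1)) = -104*(-4 + 2*(8 + 1)) = -104*(-4 + 2*9) = -104*(-4 + 18) = -104*14 = -1456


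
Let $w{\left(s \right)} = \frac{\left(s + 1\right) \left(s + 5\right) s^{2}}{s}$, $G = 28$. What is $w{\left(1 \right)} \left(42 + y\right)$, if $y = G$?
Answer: $840$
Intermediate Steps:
$y = 28$
$w{\left(s \right)} = s \left(1 + s\right) \left(5 + s\right)$ ($w{\left(s \right)} = \frac{\left(1 + s\right) \left(5 + s\right) s^{2}}{s} = \frac{s^{2} \left(1 + s\right) \left(5 + s\right)}{s} = s \left(1 + s\right) \left(5 + s\right)$)
$w{\left(1 \right)} \left(42 + y\right) = 1 \left(5 + 1^{2} + 6 \cdot 1\right) \left(42 + 28\right) = 1 \left(5 + 1 + 6\right) 70 = 1 \cdot 12 \cdot 70 = 12 \cdot 70 = 840$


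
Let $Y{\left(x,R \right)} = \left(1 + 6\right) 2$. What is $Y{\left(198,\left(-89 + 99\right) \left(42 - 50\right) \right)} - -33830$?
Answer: $33844$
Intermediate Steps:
$Y{\left(x,R \right)} = 14$ ($Y{\left(x,R \right)} = 7 \cdot 2 = 14$)
$Y{\left(198,\left(-89 + 99\right) \left(42 - 50\right) \right)} - -33830 = 14 - -33830 = 14 + 33830 = 33844$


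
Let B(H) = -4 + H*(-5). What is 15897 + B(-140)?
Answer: 16593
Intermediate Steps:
B(H) = -4 - 5*H
15897 + B(-140) = 15897 + (-4 - 5*(-140)) = 15897 + (-4 + 700) = 15897 + 696 = 16593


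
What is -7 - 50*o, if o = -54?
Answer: 2693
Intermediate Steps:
-7 - 50*o = -7 - 50*(-54) = -7 + 2700 = 2693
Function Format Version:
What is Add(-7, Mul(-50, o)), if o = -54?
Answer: 2693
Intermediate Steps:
Add(-7, Mul(-50, o)) = Add(-7, Mul(-50, -54)) = Add(-7, 2700) = 2693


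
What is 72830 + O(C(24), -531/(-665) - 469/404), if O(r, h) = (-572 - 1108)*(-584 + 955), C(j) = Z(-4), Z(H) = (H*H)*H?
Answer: -550450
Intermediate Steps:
Z(H) = H**3 (Z(H) = H**2*H = H**3)
C(j) = -64 (C(j) = (-4)**3 = -64)
O(r, h) = -623280 (O(r, h) = -1680*371 = -623280)
72830 + O(C(24), -531/(-665) - 469/404) = 72830 - 623280 = -550450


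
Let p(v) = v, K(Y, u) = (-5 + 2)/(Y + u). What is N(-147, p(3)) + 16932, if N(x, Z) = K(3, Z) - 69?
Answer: 33725/2 ≈ 16863.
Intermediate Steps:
K(Y, u) = -3/(Y + u)
N(x, Z) = -69 - 3/(3 + Z) (N(x, Z) = -3/(3 + Z) - 69 = -69 - 3/(3 + Z))
N(-147, p(3)) + 16932 = 3*(-70 - 23*3)/(3 + 3) + 16932 = 3*(-70 - 69)/6 + 16932 = 3*(1/6)*(-139) + 16932 = -139/2 + 16932 = 33725/2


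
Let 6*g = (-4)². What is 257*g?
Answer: 2056/3 ≈ 685.33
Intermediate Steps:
g = 8/3 (g = (⅙)*(-4)² = (⅙)*16 = 8/3 ≈ 2.6667)
257*g = 257*(8/3) = 2056/3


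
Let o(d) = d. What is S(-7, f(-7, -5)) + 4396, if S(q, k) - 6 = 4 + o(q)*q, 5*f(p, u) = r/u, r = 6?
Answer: 4455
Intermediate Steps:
f(p, u) = 6/(5*u) (f(p, u) = (6/u)/5 = 6/(5*u))
S(q, k) = 10 + q² (S(q, k) = 6 + (4 + q*q) = 6 + (4 + q²) = 10 + q²)
S(-7, f(-7, -5)) + 4396 = (10 + (-7)²) + 4396 = (10 + 49) + 4396 = 59 + 4396 = 4455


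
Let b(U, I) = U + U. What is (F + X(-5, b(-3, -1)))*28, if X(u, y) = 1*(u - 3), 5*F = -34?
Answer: -2072/5 ≈ -414.40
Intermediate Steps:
b(U, I) = 2*U
F = -34/5 (F = (⅕)*(-34) = -34/5 ≈ -6.8000)
X(u, y) = -3 + u (X(u, y) = 1*(-3 + u) = -3 + u)
(F + X(-5, b(-3, -1)))*28 = (-34/5 + (-3 - 5))*28 = (-34/5 - 8)*28 = -74/5*28 = -2072/5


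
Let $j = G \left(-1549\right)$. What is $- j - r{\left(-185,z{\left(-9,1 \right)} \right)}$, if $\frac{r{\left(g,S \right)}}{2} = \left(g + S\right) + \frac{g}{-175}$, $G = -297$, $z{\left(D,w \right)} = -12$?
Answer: $- \frac{16088139}{35} \approx -4.5966 \cdot 10^{5}$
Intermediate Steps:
$r{\left(g,S \right)} = 2 S + \frac{348 g}{175}$ ($r{\left(g,S \right)} = 2 \left(\left(g + S\right) + \frac{g}{-175}\right) = 2 \left(\left(S + g\right) + g \left(- \frac{1}{175}\right)\right) = 2 \left(\left(S + g\right) - \frac{g}{175}\right) = 2 \left(S + \frac{174 g}{175}\right) = 2 S + \frac{348 g}{175}$)
$j = 460053$ ($j = \left(-297\right) \left(-1549\right) = 460053$)
$- j - r{\left(-185,z{\left(-9,1 \right)} \right)} = \left(-1\right) 460053 - \left(2 \left(-12\right) + \frac{348}{175} \left(-185\right)\right) = -460053 - \left(-24 - \frac{12876}{35}\right) = -460053 - - \frac{13716}{35} = -460053 + \frac{13716}{35} = - \frac{16088139}{35}$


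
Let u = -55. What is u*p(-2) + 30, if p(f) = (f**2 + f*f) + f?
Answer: -300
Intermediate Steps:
p(f) = f + 2*f**2 (p(f) = (f**2 + f**2) + f = 2*f**2 + f = f + 2*f**2)
u*p(-2) + 30 = -(-110)*(1 + 2*(-2)) + 30 = -(-110)*(1 - 4) + 30 = -(-110)*(-3) + 30 = -55*6 + 30 = -330 + 30 = -300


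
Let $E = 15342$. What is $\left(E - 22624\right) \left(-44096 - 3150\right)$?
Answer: $344045372$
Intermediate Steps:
$\left(E - 22624\right) \left(-44096 - 3150\right) = \left(15342 - 22624\right) \left(-44096 - 3150\right) = \left(-7282\right) \left(-47246\right) = 344045372$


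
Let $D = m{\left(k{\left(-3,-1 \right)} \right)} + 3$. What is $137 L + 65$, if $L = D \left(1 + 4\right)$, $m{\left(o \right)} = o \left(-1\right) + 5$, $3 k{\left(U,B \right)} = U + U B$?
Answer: $5545$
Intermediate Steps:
$k{\left(U,B \right)} = \frac{U}{3} + \frac{B U}{3}$ ($k{\left(U,B \right)} = \frac{U + U B}{3} = \frac{U + B U}{3} = \frac{U}{3} + \frac{B U}{3}$)
$m{\left(o \right)} = 5 - o$ ($m{\left(o \right)} = - o + 5 = 5 - o$)
$D = 8$ ($D = \left(5 - \frac{1}{3} \left(-3\right) \left(1 - 1\right)\right) + 3 = \left(5 - \frac{1}{3} \left(-3\right) 0\right) + 3 = \left(5 - 0\right) + 3 = \left(5 + 0\right) + 3 = 5 + 3 = 8$)
$L = 40$ ($L = 8 \left(1 + 4\right) = 8 \cdot 5 = 40$)
$137 L + 65 = 137 \cdot 40 + 65 = 5480 + 65 = 5545$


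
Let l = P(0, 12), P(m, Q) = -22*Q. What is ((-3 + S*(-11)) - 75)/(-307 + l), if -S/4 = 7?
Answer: -230/571 ≈ -0.40280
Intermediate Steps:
l = -264 (l = -22*12 = -264)
S = -28 (S = -4*7 = -28)
((-3 + S*(-11)) - 75)/(-307 + l) = ((-3 - 28*(-11)) - 75)/(-307 - 264) = ((-3 + 308) - 75)/(-571) = (305 - 75)*(-1/571) = 230*(-1/571) = -230/571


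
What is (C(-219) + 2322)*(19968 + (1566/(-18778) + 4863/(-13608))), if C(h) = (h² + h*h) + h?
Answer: 27786443473395125/14196168 ≈ 1.9573e+9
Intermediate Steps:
C(h) = h + 2*h² (C(h) = (h² + h²) + h = 2*h² + h = h + 2*h²)
(C(-219) + 2322)*(19968 + (1566/(-18778) + 4863/(-13608))) = (-219*(1 + 2*(-219)) + 2322)*(19968 + (1566/(-18778) + 4863/(-13608))) = (-219*(1 - 438) + 2322)*(19968 + (1566*(-1/18778) + 4863*(-1/13608))) = (-219*(-437) + 2322)*(19968 + (-783/9389 - 1621/4536)) = (95703 + 2322)*(19968 - 18771257/42588504) = 98025*(850388476615/42588504) = 27786443473395125/14196168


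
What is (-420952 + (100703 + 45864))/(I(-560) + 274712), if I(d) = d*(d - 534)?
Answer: -274385/887352 ≈ -0.30922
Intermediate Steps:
I(d) = d*(-534 + d)
(-420952 + (100703 + 45864))/(I(-560) + 274712) = (-420952 + (100703 + 45864))/(-560*(-534 - 560) + 274712) = (-420952 + 146567)/(-560*(-1094) + 274712) = -274385/(612640 + 274712) = -274385/887352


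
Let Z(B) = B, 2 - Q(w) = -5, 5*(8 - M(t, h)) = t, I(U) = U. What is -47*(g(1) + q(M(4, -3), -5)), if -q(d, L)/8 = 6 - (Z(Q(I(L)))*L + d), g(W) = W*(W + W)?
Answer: 63074/5 ≈ 12615.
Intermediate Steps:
M(t, h) = 8 - t/5
Q(w) = 7 (Q(w) = 2 - 1*(-5) = 2 + 5 = 7)
g(W) = 2*W² (g(W) = W*(2*W) = 2*W²)
q(d, L) = -48 + 8*d + 56*L (q(d, L) = -8*(6 - (7*L + d)) = -8*(6 - (d + 7*L)) = -8*(6 + (-d - 7*L)) = -8*(6 - d - 7*L) = -48 + 8*d + 56*L)
-47*(g(1) + q(M(4, -3), -5)) = -47*(2*1² + (-48 + 8*(8 - ⅕*4) + 56*(-5))) = -47*(2*1 + (-48 + 8*(8 - ⅘) - 280)) = -47*(2 + (-48 + 8*(36/5) - 280)) = -47*(2 + (-48 + 288/5 - 280)) = -47*(2 - 1352/5) = -47*(-1342/5) = 63074/5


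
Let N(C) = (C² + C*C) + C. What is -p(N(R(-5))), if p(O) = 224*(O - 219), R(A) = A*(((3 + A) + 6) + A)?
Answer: 36736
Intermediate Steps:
R(A) = A*(9 + 2*A) (R(A) = A*((9 + A) + A) = A*(9 + 2*A))
N(C) = C + 2*C² (N(C) = (C² + C²) + C = 2*C² + C = C + 2*C²)
p(O) = -49056 + 224*O (p(O) = 224*(-219 + O) = -49056 + 224*O)
-p(N(R(-5))) = -(-49056 + 224*((-5*(9 + 2*(-5)))*(1 + 2*(-5*(9 + 2*(-5)))))) = -(-49056 + 224*((-5*(9 - 10))*(1 + 2*(-5*(9 - 10))))) = -(-49056 + 224*((-5*(-1))*(1 + 2*(-5*(-1))))) = -(-49056 + 224*(5*(1 + 2*5))) = -(-49056 + 224*(5*(1 + 10))) = -(-49056 + 224*(5*11)) = -(-49056 + 224*55) = -(-49056 + 12320) = -1*(-36736) = 36736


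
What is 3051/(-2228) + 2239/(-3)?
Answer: -4997645/6684 ≈ -747.70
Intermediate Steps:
3051/(-2228) + 2239/(-3) = 3051*(-1/2228) + 2239*(-1/3) = -3051/2228 - 2239/3 = -4997645/6684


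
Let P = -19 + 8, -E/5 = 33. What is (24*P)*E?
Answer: 43560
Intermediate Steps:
E = -165 (E = -5*33 = -165)
P = -11
(24*P)*E = (24*(-11))*(-165) = -264*(-165) = 43560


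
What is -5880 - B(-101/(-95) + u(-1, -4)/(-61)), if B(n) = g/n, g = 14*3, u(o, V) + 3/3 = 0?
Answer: -18514335/3128 ≈ -5918.9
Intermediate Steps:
u(o, V) = -1 (u(o, V) = -1 + 0 = -1)
g = 42
B(n) = 42/n
-5880 - B(-101/(-95) + u(-1, -4)/(-61)) = -5880 - 42/(-101/(-95) - 1/(-61)) = -5880 - 42/(-101*(-1/95) - 1*(-1/61)) = -5880 - 42/(101/95 + 1/61) = -5880 - 42/6256/5795 = -5880 - 42*5795/6256 = -5880 - 1*121695/3128 = -5880 - 121695/3128 = -18514335/3128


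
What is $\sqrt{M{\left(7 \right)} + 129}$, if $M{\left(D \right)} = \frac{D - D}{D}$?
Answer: $\sqrt{129} \approx 11.358$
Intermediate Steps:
$M{\left(D \right)} = 0$ ($M{\left(D \right)} = \frac{0}{D} = 0$)
$\sqrt{M{\left(7 \right)} + 129} = \sqrt{0 + 129} = \sqrt{129}$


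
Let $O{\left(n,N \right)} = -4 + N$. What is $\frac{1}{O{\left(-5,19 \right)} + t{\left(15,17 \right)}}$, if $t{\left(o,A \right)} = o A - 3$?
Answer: $\frac{1}{267} \approx 0.0037453$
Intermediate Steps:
$t{\left(o,A \right)} = -3 + A o$ ($t{\left(o,A \right)} = A o - 3 = -3 + A o$)
$\frac{1}{O{\left(-5,19 \right)} + t{\left(15,17 \right)}} = \frac{1}{\left(-4 + 19\right) + \left(-3 + 17 \cdot 15\right)} = \frac{1}{15 + \left(-3 + 255\right)} = \frac{1}{15 + 252} = \frac{1}{267}$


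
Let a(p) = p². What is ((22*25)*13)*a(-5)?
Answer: 178750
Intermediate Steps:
((22*25)*13)*a(-5) = ((22*25)*13)*(-5)² = (550*13)*25 = 7150*25 = 178750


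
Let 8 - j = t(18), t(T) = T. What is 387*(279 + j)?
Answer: 104103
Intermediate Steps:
j = -10 (j = 8 - 1*18 = 8 - 18 = -10)
387*(279 + j) = 387*(279 - 10) = 387*269 = 104103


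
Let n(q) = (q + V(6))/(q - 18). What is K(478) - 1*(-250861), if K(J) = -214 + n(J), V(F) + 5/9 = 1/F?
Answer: 2075365757/8280 ≈ 2.5065e+5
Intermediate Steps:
V(F) = -5/9 + 1/F
n(q) = (-7/18 + q)/(-18 + q) (n(q) = (q + (-5/9 + 1/6))/(q - 18) = (q + (-5/9 + 1/6))/(-18 + q) = (q - 7/18)/(-18 + q) = (-7/18 + q)/(-18 + q))
K(J) = -214 + (-7/18 + J)/(-18 + J)
K(478) - 1*(-250861) = (69329 - 3834*478)/(18*(-18 + 478)) - 1*(-250861) = (1/18)*(69329 - 1832652)/460 + 250861 = (1/18)*(1/460)*(-1763323) + 250861 = -1763323/8280 + 250861 = 2075365757/8280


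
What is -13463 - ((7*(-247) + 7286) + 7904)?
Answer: -26924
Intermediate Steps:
-13463 - ((7*(-247) + 7286) + 7904) = -13463 - ((-1729 + 7286) + 7904) = -13463 - (5557 + 7904) = -13463 - 1*13461 = -13463 - 13461 = -26924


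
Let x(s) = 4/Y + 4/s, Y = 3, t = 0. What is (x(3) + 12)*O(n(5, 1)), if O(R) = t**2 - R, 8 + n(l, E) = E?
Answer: 308/3 ≈ 102.67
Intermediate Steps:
n(l, E) = -8 + E
O(R) = -R (O(R) = 0**2 - R = 0 - R = -R)
x(s) = 4/3 + 4/s
(x(3) + 12)*O(n(5, 1)) = ((4/3 + 4/3) + 12)*(-(-8 + 1)) = ((4/3 + 4*(1/3)) + 12)*(-1*(-7)) = ((4/3 + 4/3) + 12)*7 = (8/3 + 12)*7 = (44/3)*7 = 308/3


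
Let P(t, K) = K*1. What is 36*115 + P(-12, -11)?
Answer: 4129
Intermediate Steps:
P(t, K) = K
36*115 + P(-12, -11) = 36*115 - 11 = 4140 - 11 = 4129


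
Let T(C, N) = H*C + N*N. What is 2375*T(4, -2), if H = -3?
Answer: -19000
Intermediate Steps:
T(C, N) = N² - 3*C (T(C, N) = -3*C + N*N = -3*C + N² = N² - 3*C)
2375*T(4, -2) = 2375*((-2)² - 3*4) = 2375*(4 - 12) = 2375*(-8) = -19000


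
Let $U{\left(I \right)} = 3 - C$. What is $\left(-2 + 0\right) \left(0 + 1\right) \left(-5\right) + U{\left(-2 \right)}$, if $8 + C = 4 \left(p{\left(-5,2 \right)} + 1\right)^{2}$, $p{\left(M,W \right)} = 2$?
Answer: $-15$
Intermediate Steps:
$C = 28$ ($C = -8 + 4 \left(2 + 1\right)^{2} = -8 + 4 \cdot 3^{2} = -8 + 4 \cdot 9 = -8 + 36 = 28$)
$U{\left(I \right)} = -25$ ($U{\left(I \right)} = 3 - 28 = -25$)
$\left(-2 + 0\right) \left(0 + 1\right) \left(-5\right) + U{\left(-2 \right)} = \left(-2 + 0\right) \left(0 + 1\right) \left(-5\right) - 25 = - 2 \cdot 1 \left(-5\right) - 25 = \left(-2\right) \left(-5\right) - 25 = 10 - 25 = -15$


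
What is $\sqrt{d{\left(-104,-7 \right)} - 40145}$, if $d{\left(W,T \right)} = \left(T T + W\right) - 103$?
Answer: $i \sqrt{40303} \approx 200.76 i$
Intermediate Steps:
$d{\left(W,T \right)} = -103 + W + T^{2}$ ($d{\left(W,T \right)} = \left(T^{2} + W\right) - 103 = \left(W + T^{2}\right) - 103 = -103 + W + T^{2}$)
$\sqrt{d{\left(-104,-7 \right)} - 40145} = \sqrt{\left(-103 - 104 + \left(-7\right)^{2}\right) - 40145} = \sqrt{\left(-103 - 104 + 49\right) - 40145} = \sqrt{-158 - 40145} = \sqrt{-40303} = i \sqrt{40303}$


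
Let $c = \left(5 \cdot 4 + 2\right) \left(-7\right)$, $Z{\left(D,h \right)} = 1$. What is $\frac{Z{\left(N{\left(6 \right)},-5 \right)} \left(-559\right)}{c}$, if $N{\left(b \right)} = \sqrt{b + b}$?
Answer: $\frac{559}{154} \approx 3.6299$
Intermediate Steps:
$N{\left(b \right)} = \sqrt{2} \sqrt{b}$ ($N{\left(b \right)} = \sqrt{2 b} = \sqrt{2} \sqrt{b}$)
$c = -154$ ($c = \left(20 + 2\right) \left(-7\right) = 22 \left(-7\right) = -154$)
$\frac{Z{\left(N{\left(6 \right)},-5 \right)} \left(-559\right)}{c} = \frac{1 \left(-559\right)}{-154} = \left(-559\right) \left(- \frac{1}{154}\right) = \frac{559}{154}$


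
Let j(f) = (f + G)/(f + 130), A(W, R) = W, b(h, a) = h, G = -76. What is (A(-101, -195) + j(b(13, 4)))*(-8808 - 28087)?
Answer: 535198870/143 ≈ 3.7426e+6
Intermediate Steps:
j(f) = (-76 + f)/(130 + f) (j(f) = (f - 76)/(f + 130) = (-76 + f)/(130 + f))
(A(-101, -195) + j(b(13, 4)))*(-8808 - 28087) = (-101 + (-76 + 13)/(130 + 13))*(-8808 - 28087) = (-101 - 63/143)*(-36895) = -14506/143*(-36895) = 535198870/143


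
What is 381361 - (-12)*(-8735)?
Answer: 276541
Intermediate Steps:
381361 - (-12)*(-8735) = 381361 - 1*104820 = 381361 - 104820 = 276541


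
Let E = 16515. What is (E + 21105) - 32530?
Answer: 5090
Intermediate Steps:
(E + 21105) - 32530 = (16515 + 21105) - 32530 = 37620 - 32530 = 5090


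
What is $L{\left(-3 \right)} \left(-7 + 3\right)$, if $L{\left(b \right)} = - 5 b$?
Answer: $-60$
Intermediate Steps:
$L{\left(-3 \right)} \left(-7 + 3\right) = \left(-5\right) \left(-3\right) \left(-7 + 3\right) = 15 \left(-4\right) = -60$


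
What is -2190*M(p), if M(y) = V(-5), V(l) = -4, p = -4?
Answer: 8760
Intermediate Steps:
M(y) = -4
-2190*M(p) = -2190*(-4) = 8760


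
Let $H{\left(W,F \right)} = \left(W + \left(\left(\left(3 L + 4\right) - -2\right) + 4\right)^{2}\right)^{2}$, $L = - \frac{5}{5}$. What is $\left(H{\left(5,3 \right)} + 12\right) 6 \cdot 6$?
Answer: $105408$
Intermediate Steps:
$L = -1$ ($L = \left(-5\right) \frac{1}{5} = -1$)
$H{\left(W,F \right)} = \left(49 + W\right)^{2}$ ($H{\left(W,F \right)} = \left(W + \left(\left(\left(3 \left(-1\right) + 4\right) - -2\right) + 4\right)^{2}\right)^{2} = \left(W + \left(\left(\left(-3 + 4\right) + 2\right) + 4\right)^{2}\right)^{2} = \left(W + \left(\left(1 + 2\right) + 4\right)^{2}\right)^{2} = \left(W + \left(3 + 4\right)^{2}\right)^{2} = \left(W + 7^{2}\right)^{2} = \left(W + 49\right)^{2} = \left(49 + W\right)^{2}$)
$\left(H{\left(5,3 \right)} + 12\right) 6 \cdot 6 = \left(\left(49 + 5\right)^{2} + 12\right) 6 \cdot 6 = \left(54^{2} + 12\right) 36 = \left(2916 + 12\right) 36 = 2928 \cdot 36 = 105408$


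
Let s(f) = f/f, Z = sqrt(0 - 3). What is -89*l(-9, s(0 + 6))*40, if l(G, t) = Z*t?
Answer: -3560*I*sqrt(3) ≈ -6166.1*I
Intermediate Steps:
Z = I*sqrt(3) (Z = sqrt(-3) = I*sqrt(3) ≈ 1.732*I)
s(f) = 1
l(G, t) = I*t*sqrt(3) (l(G, t) = (I*sqrt(3))*t = I*t*sqrt(3))
-89*l(-9, s(0 + 6))*40 = -89*I*sqrt(3)*40 = -3560*I*sqrt(3)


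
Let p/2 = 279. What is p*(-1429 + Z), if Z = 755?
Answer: -376092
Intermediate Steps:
p = 558 (p = 2*279 = 558)
p*(-1429 + Z) = 558*(-1429 + 755) = 558*(-674) = -376092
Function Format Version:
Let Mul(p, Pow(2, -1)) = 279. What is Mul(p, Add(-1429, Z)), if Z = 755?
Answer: -376092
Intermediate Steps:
p = 558 (p = Mul(2, 279) = 558)
Mul(p, Add(-1429, Z)) = Mul(558, Add(-1429, 755)) = Mul(558, -674) = -376092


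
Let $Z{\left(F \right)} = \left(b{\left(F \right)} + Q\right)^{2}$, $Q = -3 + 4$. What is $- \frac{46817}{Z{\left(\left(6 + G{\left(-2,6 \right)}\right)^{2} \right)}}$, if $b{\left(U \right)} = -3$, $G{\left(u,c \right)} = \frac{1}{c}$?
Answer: $- \frac{46817}{4} \approx -11704.0$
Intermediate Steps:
$Q = 1$
$Z{\left(F \right)} = 4$ ($Z{\left(F \right)} = \left(-3 + 1\right)^{2} = \left(-2\right)^{2} = 4$)
$- \frac{46817}{Z{\left(\left(6 + G{\left(-2,6 \right)}\right)^{2} \right)}} = - \frac{46817}{4}$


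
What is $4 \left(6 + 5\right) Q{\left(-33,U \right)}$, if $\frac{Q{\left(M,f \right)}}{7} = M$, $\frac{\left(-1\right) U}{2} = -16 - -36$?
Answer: $-10164$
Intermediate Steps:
$U = -40$ ($U = - 2 \left(-16 - -36\right) = - 2 \left(-16 + 36\right) = \left(-2\right) 20 = -40$)
$Q{\left(M,f \right)} = 7 M$
$4 \left(6 + 5\right) Q{\left(-33,U \right)} = 4 \left(6 + 5\right) 7 \left(-33\right) = 4 \cdot 11 \left(-231\right) = 44 \left(-231\right) = -10164$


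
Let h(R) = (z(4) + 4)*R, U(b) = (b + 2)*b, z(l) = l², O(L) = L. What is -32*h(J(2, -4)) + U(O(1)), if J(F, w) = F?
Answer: -1277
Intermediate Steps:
U(b) = b*(2 + b) (U(b) = (2 + b)*b = b*(2 + b))
h(R) = 20*R (h(R) = (4² + 4)*R = (16 + 4)*R = 20*R)
-32*h(J(2, -4)) + U(O(1)) = -640*2 + 1*(2 + 1) = -32*40 + 1*3 = -1280 + 3 = -1277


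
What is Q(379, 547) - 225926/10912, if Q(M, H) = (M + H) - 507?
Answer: 2173101/5456 ≈ 398.30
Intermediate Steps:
Q(M, H) = -507 + H + M (Q(M, H) = (H + M) - 507 = -507 + H + M)
Q(379, 547) - 225926/10912 = (-507 + 547 + 379) - 225926/10912 = 419 - 225926*1/10912 = 419 - 112963/5456 = 2173101/5456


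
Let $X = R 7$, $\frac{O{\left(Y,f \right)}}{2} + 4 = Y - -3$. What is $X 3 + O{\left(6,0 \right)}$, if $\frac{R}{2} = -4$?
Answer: $-158$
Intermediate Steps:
$R = -8$ ($R = 2 \left(-4\right) = -8$)
$O{\left(Y,f \right)} = -2 + 2 Y$ ($O{\left(Y,f \right)} = -8 + 2 \left(Y - -3\right) = -8 + 2 \left(Y + 3\right) = -8 + 2 \left(3 + Y\right) = -8 + \left(6 + 2 Y\right) = -2 + 2 Y$)
$X = -56$ ($X = \left(-8\right) 7 = -56$)
$X 3 + O{\left(6,0 \right)} = \left(-56\right) 3 + \left(-2 + 2 \cdot 6\right) = -168 + \left(-2 + 12\right) = -168 + 10 = -158$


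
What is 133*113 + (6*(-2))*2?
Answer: 15005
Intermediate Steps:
133*113 + (6*(-2))*2 = 15029 - 12*2 = 15029 - 24 = 15005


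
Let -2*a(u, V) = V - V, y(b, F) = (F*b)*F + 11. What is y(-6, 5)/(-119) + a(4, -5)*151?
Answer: 139/119 ≈ 1.1681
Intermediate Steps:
y(b, F) = 11 + b*F**2 (y(b, F) = b*F**2 + 11 = 11 + b*F**2)
a(u, V) = 0 (a(u, V) = -(V - V)/2 = -1/2*0 = 0)
y(-6, 5)/(-119) + a(4, -5)*151 = (11 - 6*5**2)/(-119) + 0*151 = (11 - 6*25)*(-1/119) + 0 = (11 - 150)*(-1/119) + 0 = -139*(-1/119) + 0 = 139/119 + 0 = 139/119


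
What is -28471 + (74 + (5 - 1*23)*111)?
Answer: -30395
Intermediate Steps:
-28471 + (74 + (5 - 1*23)*111) = -28471 + (74 + (5 - 23)*111) = -28471 + (74 - 18*111) = -28471 + (74 - 1998) = -28471 - 1924 = -30395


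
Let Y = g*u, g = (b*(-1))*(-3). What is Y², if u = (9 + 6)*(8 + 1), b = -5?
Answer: 4100625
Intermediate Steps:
g = -15 (g = -5*(-1)*(-3) = 5*(-3) = -15)
u = 135 (u = 15*9 = 135)
Y = -2025 (Y = -15*135 = -2025)
Y² = (-2025)² = 4100625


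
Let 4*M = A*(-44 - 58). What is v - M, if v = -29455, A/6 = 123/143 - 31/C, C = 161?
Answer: -675790855/23023 ≈ -29353.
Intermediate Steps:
A = 92220/23023 (A = 6*(123/143 - 31/161) = 6*(15370/23023) = 92220/23023 ≈ 4.0056)
M = -2351610/23023 (M = (92220*(-44 - 58)/23023)/4 = ((92220/23023)*(-102))/4 = (¼)*(-9406440/23023) = -2351610/23023 ≈ -102.14)
v - M = -29455 - 1*(-2351610/23023) = -29455 + 2351610/23023 = -675790855/23023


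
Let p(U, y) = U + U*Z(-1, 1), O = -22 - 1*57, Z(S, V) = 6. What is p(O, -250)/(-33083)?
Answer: 553/33083 ≈ 0.016716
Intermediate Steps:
O = -79 (O = -22 - 57 = -79)
p(U, y) = 7*U (p(U, y) = U + U*6 = U + 6*U = 7*U)
p(O, -250)/(-33083) = (7*(-79))/(-33083) = -553*(-1/33083) = 553/33083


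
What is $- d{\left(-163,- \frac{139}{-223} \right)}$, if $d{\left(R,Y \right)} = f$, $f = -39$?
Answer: $39$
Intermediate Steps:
$d{\left(R,Y \right)} = -39$
$- d{\left(-163,- \frac{139}{-223} \right)} = \left(-1\right) \left(-39\right) = 39$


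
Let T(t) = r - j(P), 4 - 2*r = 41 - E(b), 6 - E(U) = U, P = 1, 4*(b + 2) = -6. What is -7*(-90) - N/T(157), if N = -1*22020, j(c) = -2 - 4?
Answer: -68550/31 ≈ -2211.3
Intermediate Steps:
b = -7/2 (b = -2 + (¼)*(-6) = -2 - 3/2 = -7/2 ≈ -3.5000)
E(U) = 6 - U
j(c) = -6
r = -55/4 (r = 2 - (41 - (6 - 1*(-7/2)))/2 = 2 - (41 - (6 + 7/2))/2 = 2 - (41 - 1*19/2)/2 = 2 - (41 - 19/2)/2 = 2 - ½*63/2 = 2 - 63/4 = -55/4 ≈ -13.750)
N = -22020
T(t) = -31/4 (T(t) = -55/4 - 1*(-6) = -55/4 + 6 = -31/4)
-7*(-90) - N/T(157) = -7*(-90) - (-22020)/(-31/4) = 630 - (-22020)*(-4)/31 = 630 - 1*88080/31 = 630 - 88080/31 = -68550/31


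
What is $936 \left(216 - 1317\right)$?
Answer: $-1030536$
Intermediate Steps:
$936 \left(216 - 1317\right) = 936 \left(-1101\right) = -1030536$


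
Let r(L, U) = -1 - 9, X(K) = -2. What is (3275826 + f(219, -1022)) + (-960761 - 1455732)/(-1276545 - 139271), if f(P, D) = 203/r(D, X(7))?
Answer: 23189702697221/7079080 ≈ 3.2758e+6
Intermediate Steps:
r(L, U) = -10
f(P, D) = -203/10 (f(P, D) = 203/(-10) = 203*(-⅒) = -203/10)
(3275826 + f(219, -1022)) + (-960761 - 1455732)/(-1276545 - 139271) = (3275826 - 203/10) + (-960761 - 1455732)/(-1276545 - 139271) = 32758057/10 - 2416493/(-1415816) = 32758057/10 - 2416493*(-1/1415816) = 32758057/10 + 2416493/1415816 = 23189702697221/7079080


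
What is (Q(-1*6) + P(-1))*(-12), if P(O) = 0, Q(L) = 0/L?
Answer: 0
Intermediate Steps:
Q(L) = 0
(Q(-1*6) + P(-1))*(-12) = (0 + 0)*(-12) = 0*(-12) = 0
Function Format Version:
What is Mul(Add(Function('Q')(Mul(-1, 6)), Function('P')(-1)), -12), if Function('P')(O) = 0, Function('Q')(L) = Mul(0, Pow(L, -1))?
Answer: 0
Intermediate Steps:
Function('Q')(L) = 0
Mul(Add(Function('Q')(Mul(-1, 6)), Function('P')(-1)), -12) = Mul(Add(0, 0), -12) = Mul(0, -12) = 0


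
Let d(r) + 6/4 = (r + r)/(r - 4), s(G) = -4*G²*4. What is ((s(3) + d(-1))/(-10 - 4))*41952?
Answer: 15218088/35 ≈ 4.3480e+5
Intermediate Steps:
s(G) = -16*G²
d(r) = -3/2 + 2*r/(-4 + r) (d(r) = -3/2 + (r + r)/(r - 4) = -3/2 + (2*r)/(-4 + r) = -3/2 + 2*r/(-4 + r))
((s(3) + d(-1))/(-10 - 4))*41952 = ((-16*3² + (12 - 1)/(2*(-4 - 1)))/(-10 - 4))*41952 = ((-16*9 + (½)*11/(-5))/(-14))*41952 = ((-144 + (½)*(-⅕)*11)*(-1/14))*41952 = ((-144 - 11/10)*(-1/14))*41952 = -1451/10*(-1/14)*41952 = (1451/140)*41952 = 15218088/35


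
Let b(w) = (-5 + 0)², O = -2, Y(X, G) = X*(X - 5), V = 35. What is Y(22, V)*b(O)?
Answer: 9350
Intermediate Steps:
Y(X, G) = X*(-5 + X)
b(w) = 25 (b(w) = (-5)² = 25)
Y(22, V)*b(O) = (22*(-5 + 22))*25 = (22*17)*25 = 374*25 = 9350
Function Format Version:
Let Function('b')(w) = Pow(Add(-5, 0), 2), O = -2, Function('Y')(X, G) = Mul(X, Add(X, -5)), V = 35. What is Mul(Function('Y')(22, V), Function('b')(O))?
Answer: 9350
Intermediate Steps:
Function('Y')(X, G) = Mul(X, Add(-5, X))
Function('b')(w) = 25 (Function('b')(w) = Pow(-5, 2) = 25)
Mul(Function('Y')(22, V), Function('b')(O)) = Mul(Mul(22, Add(-5, 22)), 25) = Mul(Mul(22, 17), 25) = Mul(374, 25) = 9350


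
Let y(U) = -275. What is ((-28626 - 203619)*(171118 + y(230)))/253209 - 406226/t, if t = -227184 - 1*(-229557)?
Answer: -31419135828263/200288319 ≈ -1.5687e+5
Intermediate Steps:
t = 2373 (t = -227184 + 229557 = 2373)
((-28626 - 203619)*(171118 + y(230)))/253209 - 406226/t = ((-28626 - 203619)*(171118 - 275))/253209 - 406226/2373 = -232245*170843*(1/253209) - 406226*1/2373 = -39677432535*1/253209 - 406226/2373 = -13225810845/84403 - 406226/2373 = -31419135828263/200288319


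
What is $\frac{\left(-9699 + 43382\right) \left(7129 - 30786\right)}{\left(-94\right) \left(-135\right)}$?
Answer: $- \frac{796838731}{12690} \approx -62793.0$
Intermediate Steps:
$\frac{\left(-9699 + 43382\right) \left(7129 - 30786\right)}{\left(-94\right) \left(-135\right)} = \frac{33683 \left(-23657\right)}{12690} = \left(-796838731\right) \frac{1}{12690} = - \frac{796838731}{12690}$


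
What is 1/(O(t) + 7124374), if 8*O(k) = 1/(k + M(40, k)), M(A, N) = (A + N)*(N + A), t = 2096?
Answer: 36516736/260158884523265 ≈ 1.4036e-7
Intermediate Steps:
M(A, N) = (A + N)**2 (M(A, N) = (A + N)*(A + N) = (A + N)**2)
O(k) = 1/(8*(k + (40 + k)**2))
1/(O(t) + 7124374) = 1/(1/(8*(2096 + (40 + 2096)**2)) + 7124374) = 1/(1/(8*(2096 + 2136**2)) + 7124374) = 1/(1/(8*(2096 + 4562496)) + 7124374) = 1/((1/8)/4564592 + 7124374) = 1/((1/8)*(1/4564592) + 7124374) = 1/(1/36516736 + 7124374) = 1/(260158884523265/36516736) = 36516736/260158884523265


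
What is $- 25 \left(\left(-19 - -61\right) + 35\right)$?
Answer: $-1925$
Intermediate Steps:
$- 25 \left(\left(-19 - -61\right) + 35\right) = - 25 \left(\left(-19 + 61\right) + 35\right) = - 25 \left(42 + 35\right) = \left(-25\right) 77 = -1925$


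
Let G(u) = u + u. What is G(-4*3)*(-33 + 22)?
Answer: 264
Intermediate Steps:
G(u) = 2*u
G(-4*3)*(-33 + 22) = (2*(-4*3))*(-33 + 22) = (2*(-12))*(-11) = -24*(-11) = 264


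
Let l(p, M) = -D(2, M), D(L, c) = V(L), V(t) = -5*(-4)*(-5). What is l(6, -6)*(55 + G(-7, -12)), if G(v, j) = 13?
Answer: 6800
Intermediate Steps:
V(t) = -100 (V(t) = 20*(-5) = -100)
D(L, c) = -100
l(p, M) = 100 (l(p, M) = -1*(-100) = 100)
l(6, -6)*(55 + G(-7, -12)) = 100*(55 + 13) = 100*68 = 6800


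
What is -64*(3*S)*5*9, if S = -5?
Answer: 43200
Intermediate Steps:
-64*(3*S)*5*9 = -64*(3*(-5))*5*9 = -64*(-15*5)*9 = -(-4800)*9 = -64*(-675) = 43200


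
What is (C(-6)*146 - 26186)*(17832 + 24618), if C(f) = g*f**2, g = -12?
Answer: -3789002100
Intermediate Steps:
C(f) = -12*f**2
(C(-6)*146 - 26186)*(17832 + 24618) = (-12*(-6)**2*146 - 26186)*(17832 + 24618) = (-12*36*146 - 26186)*42450 = (-432*146 - 26186)*42450 = (-63072 - 26186)*42450 = -89258*42450 = -3789002100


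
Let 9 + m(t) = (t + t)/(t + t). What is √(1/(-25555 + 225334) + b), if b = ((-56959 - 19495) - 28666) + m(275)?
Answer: I*√4195831819156869/199779 ≈ 324.23*I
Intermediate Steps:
m(t) = -8 (m(t) = -9 + (t + t)/(t + t) = -9 + (2*t)/((2*t)) = -9 + (2*t)*(1/(2*t)) = -9 + 1 = -8)
b = -105128 (b = ((-56959 - 19495) - 28666) - 8 = (-76454 - 28666) - 8 = -105120 - 8 = -105128)
√(1/(-25555 + 225334) + b) = √(1/(-25555 + 225334) - 105128) = √(1/199779 - 105128) = √(-21002366711/199779) = I*√4195831819156869/199779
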